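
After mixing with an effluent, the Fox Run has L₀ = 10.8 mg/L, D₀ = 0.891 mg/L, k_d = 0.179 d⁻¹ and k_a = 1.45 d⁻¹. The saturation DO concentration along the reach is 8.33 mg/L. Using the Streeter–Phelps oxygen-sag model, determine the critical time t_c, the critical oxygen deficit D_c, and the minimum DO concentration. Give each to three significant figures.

t_c ≈ 0.952 d; D_c ≈ 1.12 mg/L; min DO ≈ 7.21 mg/L

With k_a/k_d = 8.101 and 1 − D₀(k_a−k_d)/(k_d L₀) = 0.4142,
t_c = ln(8.101 × 0.4142) / (1.45 − 0.179) = ln(3.355) / 1.271 = 1.211/1.271 = 0.9524 d.
L(t_c) = L₀ e^(−k_d t_c) = 10.8 × 0.8433 = 9.107 mg/L, and at the critical point k_a D_c = k_d L, so D_c = (0.179/1.45) × 9.107 = 1.124 mg/L.
Minimum DO = C_s − D_c = 8.33 − 1.124 = 7.206 mg/L.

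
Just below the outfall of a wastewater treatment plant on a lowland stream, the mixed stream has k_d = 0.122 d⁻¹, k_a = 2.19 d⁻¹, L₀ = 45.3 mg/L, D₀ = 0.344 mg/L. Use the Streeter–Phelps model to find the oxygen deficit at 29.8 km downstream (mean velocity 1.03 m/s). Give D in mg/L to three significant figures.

D ≈ 1.45 mg/L

Travel time t = x/v = 29.8 km / (1.03 m/s) = 29800 m / 1.03 m/s = 28930 s = 0.3349 d.
k_d L₀/(k_a−k_d) = 0.122×45.3/(2.19−0.122) = 5.527/2.068 = 2.672 mg/L.
e^(−k_d t) = e^(−0.122×0.3349) = 0.9600; e^(−k_a t) = e^(−2.19×0.3349) = 0.4803.
D = 2.672 × (0.9600 − 0.4803) + 0.344 × 0.4803 = 1.282 + 0.1652 = 1.447 mg/L.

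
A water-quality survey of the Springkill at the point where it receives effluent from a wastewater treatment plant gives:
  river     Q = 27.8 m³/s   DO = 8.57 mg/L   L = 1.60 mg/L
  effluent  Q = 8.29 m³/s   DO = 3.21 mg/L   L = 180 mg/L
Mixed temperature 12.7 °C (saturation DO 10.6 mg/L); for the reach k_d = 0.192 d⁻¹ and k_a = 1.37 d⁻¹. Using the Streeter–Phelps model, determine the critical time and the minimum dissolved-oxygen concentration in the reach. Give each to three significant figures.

Mixed DO = (27.8×8.57 + 8.29×3.21)/(27.8+8.29) = 264.9/36.09 = 7.339 mg/L.
Mixed L₀ = (27.8×1.60 + 8.29×180)/(36.09) = 1537/36.09 = 42.58 mg/L.
Initial deficit D₀ = C_s − DO₀ = 10.6 − 7.339 = 3.261 mg/L.
t_c = (1/1.178) ln[(1.37/0.192)(1 − 3.261×1.178/(0.192×42.58))] = 0.8489 × ln(3.782) = 1.129 d.
D_c = (0.192/1.37) × 42.58 × e^(−0.192×1.129) = 0.1401 × 42.58 × 0.8051 = 4.804 mg/L.
Minimum DO = 10.6 − 4.804 = 5.796 mg/L.

t_c ≈ 1.13 d; minimum DO ≈ 5.80 mg/L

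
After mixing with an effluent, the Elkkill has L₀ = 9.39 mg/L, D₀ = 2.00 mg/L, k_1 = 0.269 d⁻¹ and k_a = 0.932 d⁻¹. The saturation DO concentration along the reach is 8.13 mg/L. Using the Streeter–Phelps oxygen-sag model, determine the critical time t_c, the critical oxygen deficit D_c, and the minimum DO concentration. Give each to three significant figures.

t_c ≈ 0.752 d; D_c ≈ 2.21 mg/L; min DO ≈ 5.92 mg/L

With k_a/k_1 = 3.465 and 1 − D₀(k_a−k_1)/(k_1 L₀) = 0.4750,
t_c = ln(3.465 × 0.4750) / (0.932 − 0.269) = ln(1.646) / 0.6630 = 0.4983/0.6630 = 0.7515 d.
L(t_c) = L₀ e^(−k_1 t_c) = 9.39 × 0.8170 = 7.671 mg/L, and at the critical point k_a D_c = k_1 L, so D_c = (0.269/0.932) × 7.671 = 2.214 mg/L.
Minimum DO = C_s − D_c = 8.13 − 2.214 = 5.916 mg/L.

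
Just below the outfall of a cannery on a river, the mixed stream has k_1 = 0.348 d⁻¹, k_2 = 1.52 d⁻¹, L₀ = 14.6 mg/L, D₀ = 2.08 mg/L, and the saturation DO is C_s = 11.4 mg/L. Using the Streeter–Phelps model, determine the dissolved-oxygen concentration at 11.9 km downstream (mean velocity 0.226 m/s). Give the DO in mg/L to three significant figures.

DO ≈ 8.79 mg/L

Travel time t = x/v = 11.9 km / (0.226 m/s) = 11900 m / 0.226 m/s = 52650 s = 0.6094 d.
k_1 L₀/(k_2−k_1) = 0.348×14.6/(1.52−0.348) = 5.081/1.172 = 4.335 mg/L.
e^(−k_1 t) = e^(−0.348×0.6094) = 0.8089; e^(−k_2 t) = e^(−1.52×0.6094) = 0.3960.
D = 4.335 × (0.8089 − 0.3960) + 2.08 × 0.3960 = 1.790 + 0.8237 = 2.614 mg/L.
DO = C_s − D = 11.4 − 2.614 = 8.786 mg/L.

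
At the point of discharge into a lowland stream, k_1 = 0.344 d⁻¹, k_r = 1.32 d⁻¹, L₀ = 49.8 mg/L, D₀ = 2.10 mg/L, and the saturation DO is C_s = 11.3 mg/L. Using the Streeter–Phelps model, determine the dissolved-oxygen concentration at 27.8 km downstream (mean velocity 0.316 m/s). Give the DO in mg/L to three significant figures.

Travel time t = x/v = 27.8 km / (0.316 m/s) = 27800 m / 0.316 m/s = 87970 s = 1.018 d.
k_1 L₀/(k_r−k_1) = 0.344×49.8/(1.32−0.344) = 17.13/0.9760 = 17.55 mg/L.
e^(−k_1 t) = e^(−0.344×1.018) = 0.7045; e^(−k_r t) = e^(−1.32×1.018) = 0.2608.
D = 17.55 × (0.7045 − 0.2608) + 2.10 × 0.2608 = 7.788 + 0.5476 = 8.336 mg/L.
DO = C_s − D = 11.3 − 8.336 = 2.964 mg/L.

DO ≈ 2.96 mg/L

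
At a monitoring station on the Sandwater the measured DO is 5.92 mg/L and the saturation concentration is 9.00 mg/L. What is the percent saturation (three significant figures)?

65.8 % saturation

% saturation = C/C_s × 100 = 5.92/9.00 × 100 = 65.8 %.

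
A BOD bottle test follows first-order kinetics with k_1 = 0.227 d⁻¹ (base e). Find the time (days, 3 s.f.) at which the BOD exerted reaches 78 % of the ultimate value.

y/L₀ = 1 − e^(−k_1 t) = 0.78 ⇒ e^(−k_1 t) = 0.220
t = −ln(0.220) / 0.227 = 1.514 / 0.227 = 6.670 d.

t ≈ 6.67 d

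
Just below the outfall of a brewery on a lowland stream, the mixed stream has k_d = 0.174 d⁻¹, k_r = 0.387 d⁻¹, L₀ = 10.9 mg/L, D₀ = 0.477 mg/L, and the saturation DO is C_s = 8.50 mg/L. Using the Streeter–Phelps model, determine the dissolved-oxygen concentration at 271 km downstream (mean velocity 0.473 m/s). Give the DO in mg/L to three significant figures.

DO ≈ 6.34 mg/L

Travel time t = x/v = 271 km / (0.473 m/s) = 271000 m / 0.473 m/s = 572900 s = 6.631 d.
k_d L₀/(k_r−k_d) = 0.174×10.9/(0.387−0.174) = 1.897/0.2130 = 8.904 mg/L.
e^(−k_d t) = e^(−0.174×6.631) = 0.3154; e^(−k_r t) = e^(−0.387×6.631) = 0.07682.
D = 8.904 × (0.3154 − 0.07682) + 0.477 × 0.07682 = 2.125 + 0.03664 = 2.161 mg/L.
DO = C_s − D = 8.50 − 2.161 = 6.339 mg/L.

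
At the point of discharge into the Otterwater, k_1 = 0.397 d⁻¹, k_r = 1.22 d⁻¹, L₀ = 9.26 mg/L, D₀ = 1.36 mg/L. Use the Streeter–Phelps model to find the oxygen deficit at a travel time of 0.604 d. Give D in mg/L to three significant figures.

k_1 L₀/(k_r−k_1) = 0.397×9.26/(1.22−0.397) = 3.676/0.8230 = 4.467 mg/L.
e^(−k_1 t) = e^(−0.397×0.6040) = 0.7868; e^(−k_r t) = e^(−1.22×0.6040) = 0.4786.
D = 4.467 × (0.7868 − 0.4786) + 1.36 × 0.4786 = 1.377 + 0.6509 = 2.028 mg/L.

D ≈ 2.03 mg/L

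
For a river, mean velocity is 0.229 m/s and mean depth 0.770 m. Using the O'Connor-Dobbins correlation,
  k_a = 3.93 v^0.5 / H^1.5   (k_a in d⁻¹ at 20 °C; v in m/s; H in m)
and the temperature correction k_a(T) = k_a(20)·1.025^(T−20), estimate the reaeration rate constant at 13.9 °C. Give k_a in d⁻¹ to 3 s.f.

k_a ≈ 2.39 d⁻¹

k_a(20) = 3.93 × 0.229^0.5 / 0.770^1.5 = 3.93 × 0.4785 / 0.6757 = 2.783 d⁻¹.
k_a(13.9) = 2.783 × 1.025^(13.9−20) = 2.783 × 0.8602 = 2.394 d⁻¹.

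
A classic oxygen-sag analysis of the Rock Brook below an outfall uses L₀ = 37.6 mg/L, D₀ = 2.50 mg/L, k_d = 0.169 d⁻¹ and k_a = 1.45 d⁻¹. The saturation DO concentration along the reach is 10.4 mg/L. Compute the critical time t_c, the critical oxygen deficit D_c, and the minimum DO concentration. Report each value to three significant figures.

t_c ≈ 1.13 d; D_c ≈ 3.62 mg/L; min DO ≈ 6.78 mg/L

With k_a/k_d = 8.580 and 1 − D₀(k_a−k_d)/(k_d L₀) = 0.4960,
t_c = ln(8.580 × 0.4960) / (1.45 − 0.169) = ln(4.256) / 1.281 = 1.448/1.281 = 1.131 d.
L(t_c) = L₀ e^(−k_d t_c) = 37.6 × 0.8261 = 31.06 mg/L, and at the critical point k_a D_c = k_d L, so D_c = (0.169/1.45) × 31.06 = 3.620 mg/L.
Minimum DO = C_s − D_c = 10.4 − 3.620 = 6.780 mg/L.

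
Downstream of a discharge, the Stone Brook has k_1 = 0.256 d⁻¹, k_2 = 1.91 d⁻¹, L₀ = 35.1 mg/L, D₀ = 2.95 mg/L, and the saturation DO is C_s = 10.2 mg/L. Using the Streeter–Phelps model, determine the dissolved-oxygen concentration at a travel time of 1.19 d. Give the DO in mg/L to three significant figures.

k_1 L₀/(k_2−k_1) = 0.256×35.1/(1.91−0.256) = 8.986/1.654 = 5.433 mg/L.
e^(−k_1 t) = e^(−0.256×1.190) = 0.7374; e^(−k_2 t) = e^(−1.91×1.190) = 0.1030.
D = 5.433 × (0.7374 − 0.1030) + 2.95 × 0.1030 = 3.446 + 0.3039 = 3.750 mg/L.
DO = C_s − D = 10.2 − 3.750 = 6.450 mg/L.

DO ≈ 6.45 mg/L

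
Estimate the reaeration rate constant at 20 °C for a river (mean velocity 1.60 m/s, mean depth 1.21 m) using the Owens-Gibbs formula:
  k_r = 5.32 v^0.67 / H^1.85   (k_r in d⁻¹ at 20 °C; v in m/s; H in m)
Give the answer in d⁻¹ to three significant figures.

k_r = 5.32 × 1.60^0.67 / 1.21^1.85 = 5.32 × 1.370 / 1.423 = 5.123 d⁻¹.

k_r ≈ 5.12 d⁻¹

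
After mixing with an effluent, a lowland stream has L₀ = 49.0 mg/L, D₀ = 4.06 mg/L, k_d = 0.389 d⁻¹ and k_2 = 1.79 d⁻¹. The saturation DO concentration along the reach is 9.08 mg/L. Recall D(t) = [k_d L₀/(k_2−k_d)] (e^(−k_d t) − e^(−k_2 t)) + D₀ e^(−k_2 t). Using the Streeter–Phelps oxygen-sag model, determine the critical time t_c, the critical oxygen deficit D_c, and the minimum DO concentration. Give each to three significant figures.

With k_2/k_d = 4.602 and 1 − D₀(k_2−k_d)/(k_d L₀) = 0.7016,
t_c = ln(4.602 × 0.7016) / (1.79 − 0.389) = ln(3.228) / 1.401 = 1.172/1.401 = 0.8365 d.
D_c = (k_d/k_2) L₀ e^(−k_d t_c) = (0.389/1.79) × 49.0 × e^(−0.389×0.8365) = 0.2173 × 49.0 × 0.7222 = 7.691 mg/L.
Minimum DO = C_s − D_c = 9.08 − 7.691 = 1.389 mg/L.

t_c ≈ 0.837 d; D_c ≈ 7.69 mg/L; min DO ≈ 1.39 mg/L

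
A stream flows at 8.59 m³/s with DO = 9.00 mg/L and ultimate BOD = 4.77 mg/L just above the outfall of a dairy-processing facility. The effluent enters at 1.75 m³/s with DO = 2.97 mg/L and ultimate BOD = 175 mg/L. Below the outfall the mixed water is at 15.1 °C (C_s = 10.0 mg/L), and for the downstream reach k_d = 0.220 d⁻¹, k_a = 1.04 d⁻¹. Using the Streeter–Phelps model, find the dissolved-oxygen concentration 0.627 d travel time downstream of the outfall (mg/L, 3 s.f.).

DO ≈ 5.79 mg/L

Mixed DO = (8.59×9.00 + 1.75×2.97)/(8.59+1.75) = 82.51/10.34 = 7.979 mg/L.
Mixed L₀ = (8.59×4.77 + 1.75×175)/(10.34) = 347.2/10.34 = 33.58 mg/L.
Initial deficit D₀ = C_s − DO₀ = 10.0 − 7.979 = 2.021 mg/L.
D(0.627) = [0.220×33.58/(1.04−0.220)](e^(−0.220×0.627) − e^(−1.04×0.627)) + 2.021 e^(−1.04×0.627)
= 9.009 × (0.8712 − 0.5210) + 2.021 × 0.5210 = 4.208 mg/L.
DO = 10.0 − 4.208 = 5.792 mg/L.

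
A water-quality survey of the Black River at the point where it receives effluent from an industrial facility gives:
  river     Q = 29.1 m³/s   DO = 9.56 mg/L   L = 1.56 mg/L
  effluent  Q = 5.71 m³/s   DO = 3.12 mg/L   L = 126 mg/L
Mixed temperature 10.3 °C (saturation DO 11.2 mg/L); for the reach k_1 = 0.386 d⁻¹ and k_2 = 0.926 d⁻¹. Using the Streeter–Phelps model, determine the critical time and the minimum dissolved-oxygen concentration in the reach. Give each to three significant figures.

Mixed DO = (29.1×9.56 + 5.71×3.12)/(29.1+5.71) = 296.0/34.81 = 8.504 mg/L.
Mixed L₀ = (29.1×1.56 + 5.71×126)/(34.81) = 764.9/34.81 = 21.97 mg/L.
Initial deficit D₀ = C_s − DO₀ = 11.2 − 8.504 = 2.696 mg/L.
t_c = (1/0.5400) ln[(0.926/0.386)(1 − 2.696×0.5400/(0.386×21.97))] = 1.852 × ln(1.987) = 1.272 d.
D_c = (0.386/0.926) × 21.97 × e^(−0.386×1.272) = 0.4168 × 21.97 × 0.6121 = 5.606 mg/L.
Minimum DO = 11.2 − 5.606 = 5.594 mg/L.

t_c ≈ 1.27 d; minimum DO ≈ 5.59 mg/L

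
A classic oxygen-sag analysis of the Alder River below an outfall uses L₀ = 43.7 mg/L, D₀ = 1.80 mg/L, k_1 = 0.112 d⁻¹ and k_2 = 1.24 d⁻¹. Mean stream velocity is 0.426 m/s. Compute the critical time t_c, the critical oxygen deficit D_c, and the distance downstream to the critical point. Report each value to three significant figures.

With k_2/k_1 = 11.07 and 1 − D₀(k_2−k_1)/(k_1 L₀) = 0.5852,
t_c = ln(11.07 × 0.5852) / (1.24 − 0.112) = ln(6.479) / 1.128 = 1.868/1.128 = 1.656 d.
L(t_c) = L₀ e^(−k_1 t_c) = 43.7 × 0.8307 = 36.30 mg/L, and at the critical point k_2 D_c = k_1 L, so D_c = (0.112/1.24) × 36.30 = 3.279 mg/L.
x_c = v t_c = 0.426 m/s × 1.656 d × 86400 s/d = 60970 m ≈ 61.0 km.

t_c ≈ 1.66 d; D_c ≈ 3.28 mg/L; x_c ≈ 61.0 km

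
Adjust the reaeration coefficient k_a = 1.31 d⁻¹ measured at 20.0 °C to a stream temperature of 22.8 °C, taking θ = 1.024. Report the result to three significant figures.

k_a(T₂) = k_a(T₁) · θ^(T₂−T₁) = 1.31 × 1.024^(22.8−20.0)
= 1.31 × 1.024^2.80 = 1.31 × 1.069 = 1.400 d⁻¹.

k_a ≈ 1.40 d⁻¹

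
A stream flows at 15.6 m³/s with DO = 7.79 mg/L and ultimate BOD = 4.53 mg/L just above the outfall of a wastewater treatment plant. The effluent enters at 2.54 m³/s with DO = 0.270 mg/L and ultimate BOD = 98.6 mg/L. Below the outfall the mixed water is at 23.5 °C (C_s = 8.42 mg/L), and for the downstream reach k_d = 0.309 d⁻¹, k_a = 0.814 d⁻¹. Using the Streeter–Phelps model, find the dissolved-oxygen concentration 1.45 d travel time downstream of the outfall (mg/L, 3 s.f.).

DO ≈ 4.31 mg/L

Mixed DO = (15.6×7.79 + 2.54×0.270)/(15.6+2.54) = 122.2/18.14 = 6.737 mg/L.
Mixed L₀ = (15.6×4.53 + 2.54×98.6)/(18.14) = 321.1/18.14 = 17.70 mg/L.
Initial deficit D₀ = C_s − DO₀ = 8.42 − 6.737 = 1.683 mg/L.
D(1.45) = [0.309×17.70/(0.814−0.309)](e^(−0.309×1.45) − e^(−0.814×1.45)) + 1.683 e^(−0.814×1.45)
= 10.83 × (0.6389 − 0.3072) + 1.683 × 0.3072 = 4.110 mg/L.
DO = 8.42 − 4.110 = 4.310 mg/L.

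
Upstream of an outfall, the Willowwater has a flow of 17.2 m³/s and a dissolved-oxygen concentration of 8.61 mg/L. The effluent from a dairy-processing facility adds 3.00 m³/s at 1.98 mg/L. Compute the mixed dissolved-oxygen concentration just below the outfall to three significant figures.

Flow-weighted mixing: C = (Q_r C_r + Q_w C_w)/(Q_r + Q_w)
= (17.2×8.61 + 3.00×1.98)/(17.2 + 3.00) = 154.0/20.20 = 7.625 mg/L.

7.63 mg/L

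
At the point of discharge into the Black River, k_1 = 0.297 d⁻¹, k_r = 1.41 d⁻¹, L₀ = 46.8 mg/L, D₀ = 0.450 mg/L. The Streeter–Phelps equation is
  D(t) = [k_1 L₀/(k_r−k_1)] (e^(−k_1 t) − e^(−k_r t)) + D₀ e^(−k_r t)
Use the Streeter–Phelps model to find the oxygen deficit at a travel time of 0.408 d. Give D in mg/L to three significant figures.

D ≈ 4.29 mg/L

k_1 L₀/(k_r−k_1) = 0.297×46.8/(1.41−0.297) = 13.90/1.113 = 12.49 mg/L.
e^(−k_1 t) = e^(−0.297×0.4080) = 0.8859; e^(−k_r t) = e^(−1.41×0.4080) = 0.5625.
D = 12.49 × (0.8859 − 0.5625) + 0.450 × 0.5625 = 4.038 + 0.2531 = 4.291 mg/L.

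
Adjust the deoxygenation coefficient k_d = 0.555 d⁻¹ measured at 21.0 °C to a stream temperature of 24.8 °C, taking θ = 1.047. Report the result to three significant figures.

k_d(T₂) = k_d(T₁) · θ^(T₂−T₁) = 0.555 × 1.047^(24.8−21.0)
= 0.555 × 1.047^3.80 = 0.555 × 1.191 = 0.6608 d⁻¹.

k_d ≈ 0.661 d⁻¹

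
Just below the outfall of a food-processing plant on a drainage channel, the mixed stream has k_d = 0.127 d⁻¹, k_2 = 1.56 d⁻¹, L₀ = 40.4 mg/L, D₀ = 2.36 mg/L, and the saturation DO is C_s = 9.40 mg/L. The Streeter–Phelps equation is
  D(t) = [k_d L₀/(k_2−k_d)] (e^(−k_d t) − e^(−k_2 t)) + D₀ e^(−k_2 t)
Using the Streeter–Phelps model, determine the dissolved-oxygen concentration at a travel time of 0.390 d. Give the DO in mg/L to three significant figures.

k_d L₀/(k_2−k_d) = 0.127×40.4/(1.56−0.127) = 5.131/1.433 = 3.580 mg/L.
e^(−k_d t) = e^(−0.127×0.3900) = 0.9517; e^(−k_2 t) = e^(−1.56×0.3900) = 0.5442.
D = 3.580 × (0.9517 − 0.5442) + 2.36 × 0.5442 = 1.459 + 1.284 = 2.743 mg/L.
DO = C_s − D = 9.40 − 2.743 = 6.657 mg/L.

DO ≈ 6.66 mg/L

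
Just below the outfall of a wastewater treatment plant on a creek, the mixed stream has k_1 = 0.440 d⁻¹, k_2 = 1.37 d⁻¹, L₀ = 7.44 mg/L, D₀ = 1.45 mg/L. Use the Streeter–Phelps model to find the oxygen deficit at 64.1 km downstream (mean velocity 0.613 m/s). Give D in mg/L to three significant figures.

Travel time t = x/v = 64.1 km / (0.613 m/s) = 64100 m / 0.613 m/s = 104600 s = 1.210 d.
k_1 L₀/(k_2−k_1) = 0.440×7.44/(1.37−0.440) = 3.274/0.9300 = 3.520 mg/L.
e^(−k_1 t) = e^(−0.440×1.210) = 0.5871; e^(−k_2 t) = e^(−1.37×1.210) = 0.1905.
D = 3.520 × (0.5871 − 0.1905) + 1.45 × 0.1905 = 1.396 + 0.2762 = 1.672 mg/L.

D ≈ 1.67 mg/L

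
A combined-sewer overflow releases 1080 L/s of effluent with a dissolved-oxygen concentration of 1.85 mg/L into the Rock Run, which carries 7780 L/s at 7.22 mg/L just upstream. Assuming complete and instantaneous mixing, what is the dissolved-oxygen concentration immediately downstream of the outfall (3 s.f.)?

6.57 mg/L

Flow-weighted mixing: C = (Q_r C_r + Q_w C_w)/(Q_r + Q_w)
= (7780×7.22 + 1080×1.85)/(7780 + 1080) = 58170/8860 = 6.565 mg/L.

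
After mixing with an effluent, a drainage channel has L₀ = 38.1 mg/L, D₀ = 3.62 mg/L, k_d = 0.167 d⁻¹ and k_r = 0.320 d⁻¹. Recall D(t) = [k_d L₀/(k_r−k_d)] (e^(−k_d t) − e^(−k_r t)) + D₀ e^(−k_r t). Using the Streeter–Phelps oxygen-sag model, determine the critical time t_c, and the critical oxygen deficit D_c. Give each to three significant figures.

t_c ≈ 3.66 d; D_c ≈ 10.8 mg/L

At the critical point dD/dt = 0, so k_d L₀ e^(−k_d t) = k_r D. Substituting D(t) from the Streeter–Phelps equation and solving for t gives
t_c = ln[(k_r/k_d)(1 − D₀(k_r−k_d)/(k_d L₀))] / (k_r−k_d).
Here k_r−k_d = 0.1530 d⁻¹ and 1 − D₀(k_r−k_d)/(k_d L₀) = 1 − 3.62×0.1530/(0.167×38.1) = 0.9130, so
t_c = ln(1.916 × 0.9130) / 0.1530 = 0.5593 / 0.1530 = 3.655 d.
D_c = (k_d/k_r) L₀ e^(−k_d t_c) = (0.167/0.320) × 38.1 × e^(−0.167×3.655) = 0.5219 × 38.1 × 0.5431 = 10.80 mg/L.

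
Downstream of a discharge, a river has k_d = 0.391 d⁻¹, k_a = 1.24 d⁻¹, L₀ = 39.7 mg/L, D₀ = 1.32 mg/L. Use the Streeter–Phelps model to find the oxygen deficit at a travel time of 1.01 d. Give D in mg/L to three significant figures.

D ≈ 7.47 mg/L

k_d L₀/(k_a−k_d) = 0.391×39.7/(1.24−0.391) = 15.52/0.8490 = 18.28 mg/L.
e^(−k_d t) = e^(−0.391×1.010) = 0.6737; e^(−k_a t) = e^(−1.24×1.010) = 0.2858.
D = 18.28 × (0.6737 − 0.2858) + 1.32 × 0.2858 = 7.093 + 0.3773 = 7.470 mg/L.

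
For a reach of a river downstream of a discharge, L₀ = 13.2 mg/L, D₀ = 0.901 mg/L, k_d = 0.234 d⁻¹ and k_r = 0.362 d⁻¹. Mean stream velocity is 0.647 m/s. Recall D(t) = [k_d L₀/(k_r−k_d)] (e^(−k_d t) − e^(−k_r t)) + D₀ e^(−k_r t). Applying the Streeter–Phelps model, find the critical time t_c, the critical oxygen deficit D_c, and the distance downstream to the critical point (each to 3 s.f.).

t_c = [1/(k_r−k_d)] ln[(k_r/k_d)(1 − D₀(k_r−k_d)/(k_d L₀))]
= [1/(0.362−0.234)] ln[(0.362/0.234)(1 − 0.901×0.1280/(0.234×13.2))]
= (1/0.1280) ln[1.547 × 0.9627] = 7.813 × ln(1.489) = 7.813 × 0.3983 = 3.111 d.
D_c = (k_d/k_r) L₀ e^(−k_d t_c) = (0.234/0.362) × 13.2 × e^(−0.234×3.111) = 0.6464 × 13.2 × 0.4828 = 4.120 mg/L.
x_c = v t_c = 0.647 m/s × 3.111 d × 86400 s/d = 173900 m ≈ 174 km.

t_c ≈ 3.11 d; D_c ≈ 4.12 mg/L; x_c ≈ 174 km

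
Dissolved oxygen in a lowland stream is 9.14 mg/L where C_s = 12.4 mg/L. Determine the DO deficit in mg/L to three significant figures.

D = C_s − C = 12.4 − 9.14 = 3.26 mg/L.

D ≈ 3.26 mg/L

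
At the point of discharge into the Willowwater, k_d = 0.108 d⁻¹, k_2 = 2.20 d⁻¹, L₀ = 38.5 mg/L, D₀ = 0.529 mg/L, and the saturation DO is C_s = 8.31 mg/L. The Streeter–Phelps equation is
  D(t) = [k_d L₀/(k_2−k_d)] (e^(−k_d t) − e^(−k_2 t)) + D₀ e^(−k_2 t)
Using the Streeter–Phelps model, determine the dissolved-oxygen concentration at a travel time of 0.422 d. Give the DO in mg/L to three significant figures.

k_d L₀/(k_2−k_d) = 0.108×38.5/(2.20−0.108) = 4.158/2.092 = 1.988 mg/L.
e^(−k_d t) = e^(−0.108×0.4220) = 0.9554; e^(−k_2 t) = e^(−2.20×0.4220) = 0.3952.
D = 1.988 × (0.9554 − 0.3952) + 0.529 × 0.3952 = 1.114 + 0.2091 = 1.323 mg/L.
DO = C_s − D = 8.31 − 1.323 = 6.987 mg/L.

DO ≈ 6.99 mg/L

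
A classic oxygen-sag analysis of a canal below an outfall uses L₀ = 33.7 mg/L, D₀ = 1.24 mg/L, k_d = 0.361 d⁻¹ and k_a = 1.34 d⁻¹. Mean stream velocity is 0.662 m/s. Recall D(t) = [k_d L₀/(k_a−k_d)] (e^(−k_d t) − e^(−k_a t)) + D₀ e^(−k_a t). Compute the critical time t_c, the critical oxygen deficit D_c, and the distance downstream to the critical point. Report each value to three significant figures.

t_c ≈ 1.23 d; D_c ≈ 5.82 mg/L; x_c ≈ 70.5 km

At the critical point dD/dt = 0, so k_d L₀ e^(−k_d t) = k_a D. Substituting D(t) from the Streeter–Phelps equation and solving for t gives
t_c = ln[(k_a/k_d)(1 − D₀(k_a−k_d)/(k_d L₀))] / (k_a−k_d).
Here k_a−k_d = 0.9790 d⁻¹ and 1 − D₀(k_a−k_d)/(k_d L₀) = 1 − 1.24×0.9790/(0.361×33.7) = 0.9002, so
t_c = ln(3.712 × 0.9002) / 0.9790 = 1.206 / 0.9790 = 1.232 d.
D_c = (k_d/k_a) L₀ e^(−k_d t_c) = (0.361/1.34) × 33.7 × e^(−0.361×1.232) = 0.2694 × 33.7 × 0.6409 = 5.819 mg/L.
x_c = v t_c = 0.662 m/s × 1.232 d × 86400 s/d = 70480 m ≈ 70.5 km.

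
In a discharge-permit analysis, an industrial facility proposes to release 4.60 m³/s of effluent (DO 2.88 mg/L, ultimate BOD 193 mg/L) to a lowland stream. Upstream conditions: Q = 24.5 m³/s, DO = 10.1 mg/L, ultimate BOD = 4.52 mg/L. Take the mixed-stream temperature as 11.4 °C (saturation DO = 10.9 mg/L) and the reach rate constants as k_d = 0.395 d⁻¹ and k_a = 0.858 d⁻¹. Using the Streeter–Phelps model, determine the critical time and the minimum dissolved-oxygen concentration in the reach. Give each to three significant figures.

t_c ≈ 1.53 d; minimum DO ≈ 2.26 mg/L

Mixed DO = (24.5×10.1 + 4.60×2.88)/(24.5+4.60) = 260.7/29.10 = 8.959 mg/L.
Mixed L₀ = (24.5×4.52 + 4.60×193)/(29.10) = 998.5/29.10 = 34.31 mg/L.
Initial deficit D₀ = C_s − DO₀ = 10.9 − 8.959 = 1.941 mg/L.
t_c = (1/0.4630) ln[(0.858/0.395)(1 − 1.941×0.4630/(0.395×34.31))] = 2.160 × ln(2.028) = 1.527 d.
D_c = (0.395/0.858) × 34.31 × e^(−0.395×1.527) = 0.4604 × 34.31 × 0.5470 = 8.642 mg/L.
Minimum DO = 10.9 − 8.642 = 2.258 mg/L.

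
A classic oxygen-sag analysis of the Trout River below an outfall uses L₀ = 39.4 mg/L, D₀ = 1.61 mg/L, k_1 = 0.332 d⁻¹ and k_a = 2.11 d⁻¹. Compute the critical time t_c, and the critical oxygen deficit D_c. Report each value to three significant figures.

t_c ≈ 0.901 d; D_c ≈ 4.60 mg/L

With k_a/k_1 = 6.355 and 1 − D₀(k_a−k_1)/(k_1 L₀) = 0.7812,
t_c = ln(6.355 × 0.7812) / (2.11 − 0.332) = ln(4.965) / 1.778 = 1.602/1.778 = 0.9012 d.
L(t_c) = L₀ e^(−k_1 t_c) = 39.4 × 0.7414 = 29.21 mg/L, and at the critical point k_a D_c = k_1 L, so D_c = (0.332/2.11) × 29.21 = 4.596 mg/L.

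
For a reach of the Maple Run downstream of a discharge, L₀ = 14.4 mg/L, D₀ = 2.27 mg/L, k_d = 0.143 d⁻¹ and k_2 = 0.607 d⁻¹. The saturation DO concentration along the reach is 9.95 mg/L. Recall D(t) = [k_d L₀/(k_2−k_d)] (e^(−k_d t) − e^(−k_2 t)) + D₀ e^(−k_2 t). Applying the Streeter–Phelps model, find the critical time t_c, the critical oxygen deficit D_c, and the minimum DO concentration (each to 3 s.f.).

At the critical point dD/dt = 0, so k_d L₀ e^(−k_d t) = k_2 D. Substituting D(t) from the Streeter–Phelps equation and solving for t gives
t_c = ln[(k_2/k_d)(1 − D₀(k_2−k_d)/(k_d L₀))] / (k_2−k_d).
Here k_2−k_d = 0.4640 d⁻¹ and 1 − D₀(k_2−k_d)/(k_d L₀) = 1 − 2.27×0.4640/(0.143×14.4) = 0.4885, so
t_c = ln(4.245 × 0.4885) / 0.4640 = 0.7293 / 0.4640 = 1.572 d.
L(t_c) = L₀ e^(−k_d t_c) = 14.4 × 0.7987 = 11.50 mg/L, and at the critical point k_2 D_c = k_d L, so D_c = (0.143/0.607) × 11.50 = 2.710 mg/L.
Minimum DO = C_s − D_c = 9.95 − 2.710 = 7.240 mg/L.

t_c ≈ 1.57 d; D_c ≈ 2.71 mg/L; min DO ≈ 7.24 mg/L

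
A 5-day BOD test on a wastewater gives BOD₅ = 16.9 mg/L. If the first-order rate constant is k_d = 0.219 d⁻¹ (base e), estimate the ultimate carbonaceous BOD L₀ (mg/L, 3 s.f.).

BOD₅ = L₀(1 − e^(−5k_d)) ⇒ L₀ = BOD₅ / (1 − e^(−5×0.219))
= 16.9 / (1 − 0.3345) = 16.9 / 0.6655 = 25.40 mg/L.

L₀ ≈ 25.4 mg/L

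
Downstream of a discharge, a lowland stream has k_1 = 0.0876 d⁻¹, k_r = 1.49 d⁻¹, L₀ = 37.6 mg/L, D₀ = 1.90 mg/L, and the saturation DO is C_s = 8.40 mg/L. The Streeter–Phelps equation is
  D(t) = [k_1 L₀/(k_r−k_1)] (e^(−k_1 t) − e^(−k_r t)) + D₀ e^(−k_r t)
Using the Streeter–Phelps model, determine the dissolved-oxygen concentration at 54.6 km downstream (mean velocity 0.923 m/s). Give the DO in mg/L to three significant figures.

Travel time t = x/v = 54.6 km / (0.923 m/s) = 54600 m / 0.923 m/s = 59150 s = 0.6847 d.
k_1 L₀/(k_r−k_1) = 0.0876×37.6/(1.49−0.0876) = 3.294/1.402 = 2.349 mg/L.
e^(−k_1 t) = e^(−0.0876×0.6847) = 0.9418; e^(−k_r t) = e^(−1.49×0.6847) = 0.3605.
D = 2.349 × (0.9418 − 0.3605) + 1.90 × 0.3605 = 1.365 + 0.6850 = 2.050 mg/L.
DO = C_s − D = 8.40 − 2.050 = 6.350 mg/L.

DO ≈ 6.35 mg/L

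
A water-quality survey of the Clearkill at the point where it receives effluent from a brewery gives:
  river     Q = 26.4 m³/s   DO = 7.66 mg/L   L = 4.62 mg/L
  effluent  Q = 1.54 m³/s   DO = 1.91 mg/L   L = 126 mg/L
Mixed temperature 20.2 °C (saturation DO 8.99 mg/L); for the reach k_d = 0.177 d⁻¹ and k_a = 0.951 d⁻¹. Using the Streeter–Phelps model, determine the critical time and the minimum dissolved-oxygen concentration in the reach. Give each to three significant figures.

t_c ≈ 0.864 d; minimum DO ≈ 7.18 mg/L

Mixed DO = (26.4×7.66 + 1.54×1.91)/(26.4+1.54) = 205.2/27.94 = 7.343 mg/L.
Mixed L₀ = (26.4×4.62 + 1.54×126)/(27.94) = 316.0/27.94 = 11.31 mg/L.
Initial deficit D₀ = C_s − DO₀ = 8.99 − 7.343 = 1.647 mg/L.
t_c = (1/0.7740) ln[(0.951/0.177)(1 − 1.647×0.7740/(0.177×11.31))] = 1.292 × ln(1.952) = 0.8639 d.
D_c = (0.177/0.951) × 11.31 × e^(−0.177×0.8639) = 0.1861 × 11.31 × 0.8582 = 1.807 mg/L.
Minimum DO = 8.99 − 1.807 = 7.183 mg/L.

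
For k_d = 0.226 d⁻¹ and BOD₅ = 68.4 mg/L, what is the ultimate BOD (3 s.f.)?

BOD₅ = L₀(1 − e^(−5k_d)) ⇒ L₀ = BOD₅ / (1 − e^(−5×0.226))
= 68.4 / (1 − 0.3230) = 68.4 / 0.6770 = 101.0 mg/L.

L₀ ≈ 101 mg/L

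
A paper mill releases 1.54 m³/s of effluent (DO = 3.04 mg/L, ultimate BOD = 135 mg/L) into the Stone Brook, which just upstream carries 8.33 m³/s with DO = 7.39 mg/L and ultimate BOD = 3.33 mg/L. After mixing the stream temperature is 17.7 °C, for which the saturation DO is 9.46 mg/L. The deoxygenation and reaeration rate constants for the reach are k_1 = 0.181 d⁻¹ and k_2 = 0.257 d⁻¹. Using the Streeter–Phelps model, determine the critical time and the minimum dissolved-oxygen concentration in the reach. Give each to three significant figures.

Mixed DO = (8.33×7.39 + 1.54×3.04)/(8.33+1.54) = 66.24/9.870 = 6.711 mg/L.
Mixed L₀ = (8.33×3.33 + 1.54×135)/(9.870) = 235.6/9.870 = 23.87 mg/L.
Initial deficit D₀ = C_s − DO₀ = 9.46 − 6.711 = 2.749 mg/L.
t_c = (1/0.07600) ln[(0.257/0.181)(1 − 2.749×0.07600/(0.181×23.87))] = 13.16 × ln(1.351) = 3.961 d.
D_c = (0.181/0.257) × 23.87 × e^(−0.181×3.961) = 0.7043 × 23.87 × 0.4883 = 8.210 mg/L.
Minimum DO = 9.46 − 8.210 = 1.250 mg/L.

t_c ≈ 3.96 d; minimum DO ≈ 1.25 mg/L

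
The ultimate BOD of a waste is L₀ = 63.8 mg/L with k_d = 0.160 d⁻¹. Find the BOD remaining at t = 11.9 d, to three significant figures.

L_t = L₀ e^(−k_d t) = 63.8 × e^(−0.160×11.9) = 63.8 × 0.1490 = 9.504 mg/L.

L ≈ 9.50 mg/L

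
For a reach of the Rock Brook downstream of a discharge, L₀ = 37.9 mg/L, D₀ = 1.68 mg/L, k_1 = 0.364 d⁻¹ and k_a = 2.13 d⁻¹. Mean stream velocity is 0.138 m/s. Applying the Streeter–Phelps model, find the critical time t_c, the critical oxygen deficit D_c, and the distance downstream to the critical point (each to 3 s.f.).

With k_a/k_1 = 5.852 and 1 − D₀(k_a−k_1)/(k_1 L₀) = 0.7849,
t_c = ln(5.852 × 0.7849) / (2.13 − 0.364) = ln(4.593) / 1.766 = 1.525/1.766 = 0.8633 d.
L(t_c) = L₀ e^(−k_1 t_c) = 37.9 × 0.7303 = 27.68 mg/L, and at the critical point k_a D_c = k_1 L, so D_c = (0.364/2.13) × 27.68 = 4.730 mg/L.
x_c = v t_c = 0.138 m/s × 0.8633 d × 86400 s/d = 10290 m ≈ 10.3 km.

t_c ≈ 0.863 d; D_c ≈ 4.73 mg/L; x_c ≈ 10.3 km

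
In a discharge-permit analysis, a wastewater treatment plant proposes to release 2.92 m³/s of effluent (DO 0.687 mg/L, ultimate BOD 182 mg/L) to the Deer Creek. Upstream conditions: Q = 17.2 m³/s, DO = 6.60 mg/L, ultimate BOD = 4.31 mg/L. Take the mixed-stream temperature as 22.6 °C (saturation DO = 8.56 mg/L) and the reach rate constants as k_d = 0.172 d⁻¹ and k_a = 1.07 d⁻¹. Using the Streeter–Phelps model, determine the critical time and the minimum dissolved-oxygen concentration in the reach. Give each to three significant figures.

Mixed DO = (17.2×6.60 + 2.92×0.687)/(17.2+2.92) = 115.5/20.12 = 5.742 mg/L.
Mixed L₀ = (17.2×4.31 + 2.92×182)/(20.12) = 605.6/20.12 = 30.10 mg/L.
Initial deficit D₀ = C_s − DO₀ = 8.56 − 5.742 = 2.818 mg/L.
t_c = (1/0.8980) ln[(1.07/0.172)(1 − 2.818×0.8980/(0.172×30.10))] = 1.114 × ln(3.180) = 1.288 d.
D_c = (0.172/1.07) × 30.10 × e^(−0.172×1.288) = 0.1607 × 30.10 × 0.8013 = 3.877 mg/L.
Minimum DO = 8.56 − 3.877 = 4.683 mg/L.

t_c ≈ 1.29 d; minimum DO ≈ 4.68 mg/L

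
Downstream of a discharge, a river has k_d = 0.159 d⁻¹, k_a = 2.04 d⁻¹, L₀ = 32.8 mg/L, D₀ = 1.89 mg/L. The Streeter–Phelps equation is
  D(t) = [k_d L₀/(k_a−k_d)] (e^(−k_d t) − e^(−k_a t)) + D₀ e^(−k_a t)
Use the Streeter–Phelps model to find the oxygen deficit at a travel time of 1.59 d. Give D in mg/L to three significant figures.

D ≈ 2.12 mg/L

k_d L₀/(k_a−k_d) = 0.159×32.8/(2.04−0.159) = 5.215/1.881 = 2.773 mg/L.
e^(−k_d t) = e^(−0.159×1.590) = 0.7766; e^(−k_a t) = e^(−2.04×1.590) = 0.03902.
D = 2.773 × (0.7766 − 0.03902) + 1.89 × 0.03902 = 2.045 + 0.07375 = 2.119 mg/L.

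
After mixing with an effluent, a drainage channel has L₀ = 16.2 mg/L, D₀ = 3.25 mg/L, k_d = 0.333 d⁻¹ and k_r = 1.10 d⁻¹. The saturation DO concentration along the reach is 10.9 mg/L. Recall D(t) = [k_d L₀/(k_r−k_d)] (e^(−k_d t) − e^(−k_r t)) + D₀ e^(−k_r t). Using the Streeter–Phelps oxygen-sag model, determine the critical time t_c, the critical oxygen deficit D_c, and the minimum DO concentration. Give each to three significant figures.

t_c ≈ 0.750 d; D_c ≈ 3.82 mg/L; min DO ≈ 7.08 mg/L

At the critical point dD/dt = 0, so k_d L₀ e^(−k_d t) = k_r D. Substituting D(t) from the Streeter–Phelps equation and solving for t gives
t_c = ln[(k_r/k_d)(1 − D₀(k_r−k_d)/(k_d L₀))] / (k_r−k_d).
Here k_r−k_d = 0.7670 d⁻¹ and 1 − D₀(k_r−k_d)/(k_d L₀) = 1 − 3.25×0.7670/(0.333×16.2) = 0.5379, so
t_c = ln(3.303 × 0.5379) / 0.7670 = 0.5749 / 0.7670 = 0.7495 d.
D_c = (k_d/k_r) L₀ e^(−k_d t_c) = (0.333/1.10) × 16.2 × e^(−0.333×0.7495) = 0.3027 × 16.2 × 0.7791 = 3.821 mg/L.
Minimum DO = C_s − D_c = 10.9 − 3.821 = 7.079 mg/L.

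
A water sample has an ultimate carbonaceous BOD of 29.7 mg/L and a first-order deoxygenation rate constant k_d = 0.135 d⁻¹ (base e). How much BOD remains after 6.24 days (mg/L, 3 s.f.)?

L ≈ 12.8 mg/L

L_t = L₀ e^(−k_d t) = 29.7 × e^(−0.135×6.24) = 29.7 × 0.4307 = 12.79 mg/L.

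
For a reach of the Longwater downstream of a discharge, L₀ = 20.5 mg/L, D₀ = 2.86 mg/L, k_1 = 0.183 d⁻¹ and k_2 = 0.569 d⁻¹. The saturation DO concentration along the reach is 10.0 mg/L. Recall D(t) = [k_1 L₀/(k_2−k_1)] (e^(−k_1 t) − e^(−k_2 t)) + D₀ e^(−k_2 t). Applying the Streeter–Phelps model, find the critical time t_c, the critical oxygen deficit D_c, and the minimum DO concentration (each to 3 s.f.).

t_c ≈ 2.04 d; D_c ≈ 4.54 mg/L; min DO ≈ 5.46 mg/L

At the critical point dD/dt = 0, so k_1 L₀ e^(−k_1 t) = k_2 D. Substituting D(t) from the Streeter–Phelps equation and solving for t gives
t_c = ln[(k_2/k_1)(1 − D₀(k_2−k_1)/(k_1 L₀))] / (k_2−k_1).
Here k_2−k_1 = 0.3860 d⁻¹ and 1 − D₀(k_2−k_1)/(k_1 L₀) = 1 − 2.86×0.3860/(0.183×20.5) = 0.7057, so
t_c = ln(3.109 × 0.7057) / 0.3860 = 0.7859 / 0.3860 = 2.036 d.
L(t_c) = L₀ e^(−k_1 t_c) = 20.5 × 0.6890 = 14.12 mg/L, and at the critical point k_2 D_c = k_1 L, so D_c = (0.183/0.569) × 14.12 = 4.542 mg/L.
Minimum DO = C_s − D_c = 10.0 − 4.542 = 5.458 mg/L.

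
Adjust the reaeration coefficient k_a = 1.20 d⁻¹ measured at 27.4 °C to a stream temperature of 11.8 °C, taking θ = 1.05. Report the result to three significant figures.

k_a ≈ 0.561 d⁻¹

k_a(T₂) = k_a(T₁) · θ^(T₂−T₁) = 1.20 × 1.05^(11.8−27.4)
= 1.20 × 1.05^-15.6 = 1.20 × 0.4671 = 0.5606 d⁻¹.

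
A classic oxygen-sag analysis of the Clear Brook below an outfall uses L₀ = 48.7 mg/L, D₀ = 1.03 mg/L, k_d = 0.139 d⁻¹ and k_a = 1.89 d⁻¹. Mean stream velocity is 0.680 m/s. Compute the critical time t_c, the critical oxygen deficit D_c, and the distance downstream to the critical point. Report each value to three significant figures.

t_c ≈ 1.31 d; D_c ≈ 2.98 mg/L; x_c ≈ 77.2 km

t_c = [1/(k_a−k_d)] ln[(k_a/k_d)(1 − D₀(k_a−k_d)/(k_d L₀))]
= [1/(1.89−0.139)] ln[(1.89/0.139)(1 − 1.03×1.751/(0.139×48.7))]
= (1/1.751) ln[13.60 × 0.7336] = 0.5711 × ln(9.974) = 0.5711 × 2.300 = 1.314 d.
L(t_c) = L₀ e^(−k_d t_c) = 48.7 × 0.8331 = 40.57 mg/L, and at the critical point k_a D_c = k_d L, so D_c = (0.139/1.89) × 40.57 = 2.984 mg/L.
x_c = v t_c = 0.680 m/s × 1.314 d × 86400 s/d = 77170 m ≈ 77.2 km.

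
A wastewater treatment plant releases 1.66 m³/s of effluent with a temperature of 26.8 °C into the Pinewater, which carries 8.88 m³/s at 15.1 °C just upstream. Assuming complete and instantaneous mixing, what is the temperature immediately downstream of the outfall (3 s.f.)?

16.9 °C

Flow-weighted mixing: C = (Q_r C_r + Q_w C_w)/(Q_r + Q_w)
= (8.88×15.1 + 1.66×26.8)/(8.88 + 1.66) = 178.6/10.54 = 16.94 °C.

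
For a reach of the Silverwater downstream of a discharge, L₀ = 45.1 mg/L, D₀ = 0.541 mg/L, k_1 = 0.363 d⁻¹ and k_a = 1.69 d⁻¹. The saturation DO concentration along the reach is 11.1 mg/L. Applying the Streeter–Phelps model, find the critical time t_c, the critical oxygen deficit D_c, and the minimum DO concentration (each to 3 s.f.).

t_c ≈ 1.13 d; D_c ≈ 6.44 mg/L; min DO ≈ 4.66 mg/L

With k_a/k_1 = 4.656 and 1 − D₀(k_a−k_1)/(k_1 L₀) = 0.9561,
t_c = ln(4.656 × 0.9561) / (1.69 − 0.363) = ln(4.451) / 1.327 = 1.493/1.327 = 1.125 d.
D_c = (k_1/k_a) L₀ e^(−k_1 t_c) = (0.363/1.69) × 45.1 × e^(−0.363×1.125) = 0.2148 × 45.1 × 0.6647 = 6.439 mg/L.
Minimum DO = C_s − D_c = 11.1 − 6.439 = 4.661 mg/L.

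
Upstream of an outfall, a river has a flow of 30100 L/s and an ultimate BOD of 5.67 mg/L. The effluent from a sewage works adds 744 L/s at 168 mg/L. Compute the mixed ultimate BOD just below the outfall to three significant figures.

9.59 mg/L

Flow-weighted mixing: C = (Q_r C_r + Q_w C_w)/(Q_r + Q_w)
= (30100×5.67 + 744×168)/(30100 + 744) = 295700/30840 = 9.586 mg/L.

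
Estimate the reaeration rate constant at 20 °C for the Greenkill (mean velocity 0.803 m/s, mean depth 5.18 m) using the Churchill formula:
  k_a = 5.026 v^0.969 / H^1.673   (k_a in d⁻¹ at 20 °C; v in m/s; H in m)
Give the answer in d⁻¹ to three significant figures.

k_a = 5.026 × 0.803^0.969 / 5.18^1.673 = 5.026 × 0.8085 / 15.67 = 0.2593 d⁻¹.

k_a ≈ 0.259 d⁻¹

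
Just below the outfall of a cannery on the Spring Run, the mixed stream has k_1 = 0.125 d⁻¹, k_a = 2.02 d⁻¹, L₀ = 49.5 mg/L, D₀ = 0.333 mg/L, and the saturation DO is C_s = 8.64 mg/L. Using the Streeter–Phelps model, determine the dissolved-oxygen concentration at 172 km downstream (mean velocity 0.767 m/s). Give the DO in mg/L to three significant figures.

Travel time t = x/v = 172 km / (0.767 m/s) = 172000 m / 0.767 m/s = 224300 s = 2.595 d.
k_1 L₀/(k_a−k_1) = 0.125×49.5/(2.02−0.125) = 6.188/1.895 = 3.265 mg/L.
e^(−k_1 t) = e^(−0.125×2.595) = 0.7229; e^(−k_a t) = e^(−2.02×2.595) = 0.005285.
D = 3.265 × (0.7229 − 0.005285) + 0.333 × 0.005285 = 2.343 + 0.001760 = 2.345 mg/L.
DO = C_s − D = 8.64 − 2.345 = 6.295 mg/L.

DO ≈ 6.29 mg/L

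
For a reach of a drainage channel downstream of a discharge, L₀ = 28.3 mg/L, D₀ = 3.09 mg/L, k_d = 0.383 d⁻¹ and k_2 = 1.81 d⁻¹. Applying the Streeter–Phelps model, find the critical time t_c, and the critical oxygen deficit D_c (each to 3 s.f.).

At the critical point dD/dt = 0, so k_d L₀ e^(−k_d t) = k_2 D. Substituting D(t) from the Streeter–Phelps equation and solving for t gives
t_c = ln[(k_2/k_d)(1 − D₀(k_2−k_d)/(k_d L₀))] / (k_2−k_d).
Here k_2−k_d = 1.427 d⁻¹ and 1 − D₀(k_2−k_d)/(k_d L₀) = 1 − 3.09×1.427/(0.383×28.3) = 0.5932, so
t_c = ln(4.726 × 0.5932) / 1.427 = 1.031 / 1.427 = 0.7224 d.
D_c = (k_d/k_2) L₀ e^(−k_d t_c) = (0.383/1.81) × 28.3 × e^(−0.383×0.7224) = 0.2116 × 28.3 × 0.7583 = 4.541 mg/L.

t_c ≈ 0.722 d; D_c ≈ 4.54 mg/L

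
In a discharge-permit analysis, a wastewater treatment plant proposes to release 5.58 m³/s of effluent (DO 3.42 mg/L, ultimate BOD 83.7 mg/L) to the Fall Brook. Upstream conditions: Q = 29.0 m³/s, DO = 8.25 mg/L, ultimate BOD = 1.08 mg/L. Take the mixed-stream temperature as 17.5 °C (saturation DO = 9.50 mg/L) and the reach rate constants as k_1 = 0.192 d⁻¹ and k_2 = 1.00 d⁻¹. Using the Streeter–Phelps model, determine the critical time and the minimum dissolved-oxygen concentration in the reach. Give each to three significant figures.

t_c ≈ 0.931 d; minimum DO ≈ 7.19 mg/L

Mixed DO = (29.0×8.25 + 5.58×3.42)/(29.0+5.58) = 258.3/34.58 = 7.471 mg/L.
Mixed L₀ = (29.0×1.08 + 5.58×83.7)/(34.58) = 498.4/34.58 = 14.41 mg/L.
Initial deficit D₀ = C_s − DO₀ = 9.50 − 7.471 = 2.029 mg/L.
t_c = (1/0.8080) ln[(1.00/0.192)(1 − 2.029×0.8080/(0.192×14.41))] = 1.238 × ln(2.122) = 0.9311 d.
D_c = (0.192/1.00) × 14.41 × e^(−0.192×0.9311) = 0.1920 × 14.41 × 0.8363 = 2.314 mg/L.
Minimum DO = 9.50 − 2.314 = 7.186 mg/L.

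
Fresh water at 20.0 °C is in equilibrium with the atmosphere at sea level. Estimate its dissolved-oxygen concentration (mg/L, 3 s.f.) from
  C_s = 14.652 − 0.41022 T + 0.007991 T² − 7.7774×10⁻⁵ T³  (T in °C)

C_s ≈ 9.02 mg/L

C_s = 14.652 − 0.41022×20.0 + 0.007991×20.0² − 7.7774×10⁻⁵×20.0³ = 9.022 mg/L.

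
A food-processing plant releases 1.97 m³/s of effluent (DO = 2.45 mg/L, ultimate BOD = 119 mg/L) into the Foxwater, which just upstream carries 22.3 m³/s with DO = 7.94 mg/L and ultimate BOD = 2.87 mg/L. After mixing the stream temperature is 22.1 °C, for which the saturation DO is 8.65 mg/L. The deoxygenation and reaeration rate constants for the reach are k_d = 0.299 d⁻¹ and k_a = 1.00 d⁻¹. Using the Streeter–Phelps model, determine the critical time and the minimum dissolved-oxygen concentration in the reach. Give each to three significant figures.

t_c ≈ 1.37 d; minimum DO ≈ 6.21 mg/L

Mixed DO = (22.3×7.94 + 1.97×2.45)/(22.3+1.97) = 181.9/24.27 = 7.494 mg/L.
Mixed L₀ = (22.3×2.87 + 1.97×119)/(24.27) = 298.4/24.27 = 12.30 mg/L.
Initial deficit D₀ = C_s − DO₀ = 8.65 − 7.494 = 1.156 mg/L.
t_c = (1/0.7010) ln[(1.00/0.299)(1 − 1.156×0.7010/(0.299×12.30))] = 1.427 × ln(2.608) = 1.367 d.
D_c = (0.299/1.00) × 12.30 × e^(−0.299×1.367) = 0.2990 × 12.30 × 0.6644 = 2.443 mg/L.
Minimum DO = 8.65 − 2.443 = 6.207 mg/L.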